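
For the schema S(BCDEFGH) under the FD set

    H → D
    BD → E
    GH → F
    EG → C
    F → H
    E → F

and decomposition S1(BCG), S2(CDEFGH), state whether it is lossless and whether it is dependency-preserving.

lossy and not dependency-preserving

Lossless test: (CG)⁺ = {CG}, which is a superkey of neither fragment — lossy.
Dependency preservation: the restricted closure of {BD} across the fragments never reaches {E}, so BD → E cannot be enforced without a join — not preserved.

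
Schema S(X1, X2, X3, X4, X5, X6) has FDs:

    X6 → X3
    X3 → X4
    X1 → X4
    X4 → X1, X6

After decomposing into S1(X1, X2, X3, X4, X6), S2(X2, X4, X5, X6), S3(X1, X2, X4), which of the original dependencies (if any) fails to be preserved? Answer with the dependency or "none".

X6 → X3 lies within S1.
X3 → X4 lies within S1.
X1 → X4 lies within S1.
X4 → X1, X6 lies within S1.
Every dependency is enforceable on the fragments, so the decomposition is dependency-preserving.

none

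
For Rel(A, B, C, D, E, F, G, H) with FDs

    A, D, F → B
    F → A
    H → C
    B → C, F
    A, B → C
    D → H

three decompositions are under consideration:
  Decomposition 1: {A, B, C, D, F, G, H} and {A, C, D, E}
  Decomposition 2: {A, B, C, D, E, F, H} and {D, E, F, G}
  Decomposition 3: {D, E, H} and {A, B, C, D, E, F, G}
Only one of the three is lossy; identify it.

Decomposition 1

Decomposition 1: common = {A, C, D}, closure = {A, C, D, H} → lossy.
Decomposition 2: common = {D, E, F}, closure = {A, B, C, D, E, F, H} → lossless.
Decomposition 3: common = {D, E}, closure = {C, D, E, H} → lossless.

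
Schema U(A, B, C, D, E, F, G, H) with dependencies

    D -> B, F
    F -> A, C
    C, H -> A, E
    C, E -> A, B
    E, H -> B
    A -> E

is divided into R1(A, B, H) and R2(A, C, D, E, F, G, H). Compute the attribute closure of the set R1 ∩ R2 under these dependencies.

A, B, E, H

R1 ∩ R2 = {A, H}.
A → E applies, adding E
E, H → B applies, adding B
Closure: {A, B, E, H}.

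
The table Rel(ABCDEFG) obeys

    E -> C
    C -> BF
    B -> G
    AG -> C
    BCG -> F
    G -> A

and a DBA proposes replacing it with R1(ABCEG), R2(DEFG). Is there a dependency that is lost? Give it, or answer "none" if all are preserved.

none

E → C lies within R1.
C → BF: restricted closure across fragments reaches BF.
B → G lies within R1.
AG → C lies within R1.
BCG → F: restricted closure across fragments reaches F.
G → A lies within R1.
Every dependency is enforceable on the fragments, so the decomposition is dependency-preserving.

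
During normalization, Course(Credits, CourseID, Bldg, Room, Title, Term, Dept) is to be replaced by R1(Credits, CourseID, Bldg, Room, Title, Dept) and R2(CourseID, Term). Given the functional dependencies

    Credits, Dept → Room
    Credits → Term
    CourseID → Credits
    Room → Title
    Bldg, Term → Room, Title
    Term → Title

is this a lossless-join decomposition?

Common attributes: R1 ∩ R2 = {CourseID}.
Closure of {CourseID}: CourseID → Credits applies, adding Credits; Credits → Term applies, adding Term; Term → Title applies, adding Title. So (CourseID)⁺ = {Credits, CourseID, Title, Term}.
This closure contains every attribute of R2, so R1 ∩ R2 → R2. The join is lossless.

Yes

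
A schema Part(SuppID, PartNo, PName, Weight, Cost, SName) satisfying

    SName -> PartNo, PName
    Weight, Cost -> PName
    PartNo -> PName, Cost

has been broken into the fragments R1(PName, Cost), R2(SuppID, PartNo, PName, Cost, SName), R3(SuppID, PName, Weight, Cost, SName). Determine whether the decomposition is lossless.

Chase test. Columns are SuppID, PartNo, PName, Weight, Cost, SName; row i has aⱼ where attribute j ∈ Ri, else bᵢⱼ.
Initial tableau (one row per fragment):
  row 1: b11 b12 a3 b14 a5 b16
  row 2: a1 a2 a3 b24 a5 a6
  row 3: a1 b32 a3 a4 a5 a6
Rows 2 and 3 agree on SName; apply SName→PartNo, PName and equate their PartNo, PName entries.
Row 3 is now all distinguished symbols — the join is lossless.

Yes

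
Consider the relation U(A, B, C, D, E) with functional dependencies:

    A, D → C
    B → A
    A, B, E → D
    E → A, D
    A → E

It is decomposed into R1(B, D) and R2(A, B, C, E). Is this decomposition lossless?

Common attributes: R1 ∩ R2 = {B}.
Closure of {B}: B → A applies, adding A; A → E applies, adding E; A, B, E → D applies, adding D; A, D → C applies, adding C. So (B)⁺ = {A, B, C, D, E}.
This closure contains every attribute of R1, so R1 ∩ R2 → R1. The join is lossless.

Yes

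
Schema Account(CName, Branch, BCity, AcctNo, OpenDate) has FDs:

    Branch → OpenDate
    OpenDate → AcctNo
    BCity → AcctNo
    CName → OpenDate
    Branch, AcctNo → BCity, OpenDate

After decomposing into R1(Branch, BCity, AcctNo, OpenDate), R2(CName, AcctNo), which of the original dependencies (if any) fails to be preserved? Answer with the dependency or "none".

Check CName → OpenDate: no single fragment contains all of {CName, OpenDate}, and the restricted closure of {CName} across the fragments never reaches {OpenDate}.
Branch → OpenDate is preserved.
OpenDate → AcctNo is preserved.
BCity → AcctNo is preserved.
Branch, AcctNo → BCity, OpenDate is preserved.

CName → OpenDate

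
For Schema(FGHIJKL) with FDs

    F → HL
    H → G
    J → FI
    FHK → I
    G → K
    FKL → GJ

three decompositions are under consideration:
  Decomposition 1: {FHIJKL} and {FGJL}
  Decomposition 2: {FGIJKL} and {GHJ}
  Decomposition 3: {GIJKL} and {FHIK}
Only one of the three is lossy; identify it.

Decomposition 3

Decomposition 1: common = {FJL}, closure = {FGHIJKL} → lossless.
Decomposition 2: common = {GJ}, closure = {FGHIJKL} → lossless.
Decomposition 3: common = {IK}, closure = {IK} → lossy.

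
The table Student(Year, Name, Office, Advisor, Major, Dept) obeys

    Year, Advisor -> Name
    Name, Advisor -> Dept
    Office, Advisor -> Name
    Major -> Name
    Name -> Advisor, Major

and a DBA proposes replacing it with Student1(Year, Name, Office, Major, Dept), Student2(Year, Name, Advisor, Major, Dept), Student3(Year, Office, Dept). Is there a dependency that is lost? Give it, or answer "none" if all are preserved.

Check Office, Advisor → Name: no single fragment contains all of {Name, Office, Advisor}, and the restricted closure of {Office, Advisor} across the fragments never reaches {Name}.
Year, Advisor → Name is preserved.
Name, Advisor → Dept is preserved.
Major → Name is preserved.
Name → Advisor, Major is preserved.

Office, Advisor -> Name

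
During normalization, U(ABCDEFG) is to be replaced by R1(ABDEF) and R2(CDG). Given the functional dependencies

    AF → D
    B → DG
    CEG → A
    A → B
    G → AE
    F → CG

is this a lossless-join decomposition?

Common attributes: R1 ∩ R2 = {D}.
No dependency enlarges {D}, so (D)⁺ = {D}.
The closure contains neither all of R1 = {ABDEF} nor all of R2 = {CDG}, so the common attributes are not a superkey of either fragment. The join is lossy.

No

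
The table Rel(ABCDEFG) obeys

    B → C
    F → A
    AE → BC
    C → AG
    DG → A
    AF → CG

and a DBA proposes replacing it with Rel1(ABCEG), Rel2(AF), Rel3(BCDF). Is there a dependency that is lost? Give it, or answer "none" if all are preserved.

Check DG → A: no single fragment contains all of {ADG}, and the restricted closure of {DG} across the fragments never reaches {A}.
B → C is preserved.
F → A is preserved.
AE → BC is preserved.
C → AG is preserved.
AF → CG is preserved.

DG → A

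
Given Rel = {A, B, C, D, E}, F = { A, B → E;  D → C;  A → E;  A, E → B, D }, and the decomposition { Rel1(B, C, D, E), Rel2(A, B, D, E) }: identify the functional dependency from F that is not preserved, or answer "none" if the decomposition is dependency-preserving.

A, B → E lies within Rel2.
D → C lies within Rel1.
A → E lies within Rel2.
A, E → B, D lies within Rel2.
Every dependency is enforceable on the fragments, so the decomposition is dependency-preserving.

none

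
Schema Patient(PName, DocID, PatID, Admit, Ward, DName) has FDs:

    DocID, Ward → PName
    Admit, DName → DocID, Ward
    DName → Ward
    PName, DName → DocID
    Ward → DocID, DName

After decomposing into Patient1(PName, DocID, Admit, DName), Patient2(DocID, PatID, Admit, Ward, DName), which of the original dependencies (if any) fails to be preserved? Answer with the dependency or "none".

none

DocID, Ward → PName: restricted closure across fragments reaches PName.
Admit, DName → DocID, Ward lies within Patient2.
DName → Ward lies within Patient2.
PName, DName → DocID lies within Patient1.
Ward → DocID, DName lies within Patient2.
Every dependency is enforceable on the fragments, so the decomposition is dependency-preserving.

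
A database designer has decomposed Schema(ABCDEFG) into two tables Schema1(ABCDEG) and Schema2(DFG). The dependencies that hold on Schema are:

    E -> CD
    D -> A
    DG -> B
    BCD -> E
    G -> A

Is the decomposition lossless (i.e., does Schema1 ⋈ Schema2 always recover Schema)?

No

Common attributes: Schema1 ∩ Schema2 = {DG}.
Closure of {DG}: D → A applies, adding A; DG → B applies, adding B. So (DG)⁺ = {ABDG}.
The closure contains neither all of Schema1 = {ABCDEG} nor all of Schema2 = {DFG}, so the common attributes are not a superkey of either fragment. The join is lossy.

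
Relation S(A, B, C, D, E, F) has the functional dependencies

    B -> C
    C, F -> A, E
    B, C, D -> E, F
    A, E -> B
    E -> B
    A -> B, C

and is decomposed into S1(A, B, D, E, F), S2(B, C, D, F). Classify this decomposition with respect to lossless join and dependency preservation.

Lossless test: (B, D, F)⁺ = {A, B, C, D, E, F}, which contains all of one fragment — lossless.
Dependency preservation: C, F → A, E; B, C, D → E, F; A → B, C are not contained in any single fragment, but the restricted closure of each left-hand side across the fragments still reaches the right-hand side; the remaining FDs each lie inside some fragment. All dependencies are preserved.

lossless and dependency-preserving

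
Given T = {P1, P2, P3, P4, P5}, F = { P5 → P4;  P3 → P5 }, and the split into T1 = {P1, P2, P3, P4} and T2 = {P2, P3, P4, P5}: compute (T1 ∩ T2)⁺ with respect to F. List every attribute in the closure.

P2, P3, P4, P5

T1 ∩ T2 = {P2, P3, P4}.
P3 → P5 applies, adding P5
Closure: {P2, P3, P4, P5}.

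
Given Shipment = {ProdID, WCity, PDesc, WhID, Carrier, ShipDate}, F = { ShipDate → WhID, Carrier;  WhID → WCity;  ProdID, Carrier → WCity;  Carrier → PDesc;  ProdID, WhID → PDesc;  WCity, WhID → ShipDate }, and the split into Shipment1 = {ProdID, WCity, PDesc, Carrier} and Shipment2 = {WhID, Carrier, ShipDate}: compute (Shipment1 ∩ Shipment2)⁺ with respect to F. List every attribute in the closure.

Shipment1 ∩ Shipment2 = {Carrier}.
Carrier → PDesc applies, adding PDesc
Closure: {PDesc, Carrier}.

PDesc, Carrier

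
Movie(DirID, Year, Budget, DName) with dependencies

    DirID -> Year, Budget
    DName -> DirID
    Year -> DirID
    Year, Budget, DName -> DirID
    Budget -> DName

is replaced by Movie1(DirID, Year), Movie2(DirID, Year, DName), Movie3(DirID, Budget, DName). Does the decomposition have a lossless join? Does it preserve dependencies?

Lossless test (chase): Rows 1 and 2 agree on DirID; apply DirID→Year, Budget and equate their Year, Budget entries. Rows 1 and 3 agree on DirID; apply DirID→Year, Budget and equate their Year, Budget entries. Rows 1 and 2 agree on Budget; apply Budget→DName and equate their DName entries. Row 1 is now all distinguished symbols — the join is lossless.
Dependency preservation: DirID → Year, Budget; Year, Budget, DName → DirID are not contained in any single fragment, but the restricted closure of each left-hand side across the fragments still reaches the right-hand side; the remaining FDs each lie inside some fragment. All dependencies are preserved.

lossless and dependency-preserving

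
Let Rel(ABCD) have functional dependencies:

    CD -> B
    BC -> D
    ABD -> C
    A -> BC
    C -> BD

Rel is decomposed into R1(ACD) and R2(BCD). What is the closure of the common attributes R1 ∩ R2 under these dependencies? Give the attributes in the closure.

BCD

R1 ∩ R2 = {CD}.
CD → B applies, adding B
Closure: {BCD}.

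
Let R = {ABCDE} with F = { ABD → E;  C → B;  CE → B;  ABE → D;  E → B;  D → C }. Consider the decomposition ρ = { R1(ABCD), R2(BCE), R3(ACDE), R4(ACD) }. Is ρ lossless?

Yes

Chase test. Columns are ABCDE; row i has aⱼ where attribute j ∈ Ri, else bᵢⱼ.
Initial tableau (one row per fragment):
  row 1: a1 a2 a3 a4 b15
  row 2: b21 a2 a3 b24 a5
  row 3: a1 b32 a3 a4 a5
  row 4: a1 b42 a3 a4 b45
Rows 1 and 3 agree on C; apply C→B and equate their B entries.
Rows 1 and 4 agree on C; apply C→B and equate their B entries.
Rows 1 and 3 agree on ABD; apply ABD→E and equate their E entries.
Rows 1 and 4 agree on ABD; apply ABD→E and equate their E entries.
Row 1 is now all distinguished symbols — the join is lossless.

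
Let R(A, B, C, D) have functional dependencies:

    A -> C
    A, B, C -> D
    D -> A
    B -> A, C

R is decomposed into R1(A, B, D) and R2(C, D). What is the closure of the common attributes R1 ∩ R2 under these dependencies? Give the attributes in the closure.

A, C, D

R1 ∩ R2 = {D}.
D → A applies, adding A
A → C applies, adding C
Closure: {A, C, D}.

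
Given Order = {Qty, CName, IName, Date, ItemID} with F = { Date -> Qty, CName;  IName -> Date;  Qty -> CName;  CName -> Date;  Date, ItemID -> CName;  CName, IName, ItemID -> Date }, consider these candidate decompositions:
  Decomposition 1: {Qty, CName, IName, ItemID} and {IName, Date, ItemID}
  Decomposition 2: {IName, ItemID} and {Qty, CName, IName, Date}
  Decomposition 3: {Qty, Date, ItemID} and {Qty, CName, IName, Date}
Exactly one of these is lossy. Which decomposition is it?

Decomposition 1: common = {IName, ItemID}, closure = {Qty, CName, IName, Date, ItemID} → lossless.
Decomposition 2: common = {IName}, closure = {Qty, CName, IName, Date} → lossless.
Decomposition 3: common = {Qty, Date}, closure = {Qty, CName, Date} → lossy.

Decomposition 3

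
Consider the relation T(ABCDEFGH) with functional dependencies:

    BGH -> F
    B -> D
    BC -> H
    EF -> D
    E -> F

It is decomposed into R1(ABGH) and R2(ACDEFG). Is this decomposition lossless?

No

Common attributes: R1 ∩ R2 = {AG}.
No dependency enlarges {AG}, so (AG)⁺ = {AG}.
The closure contains neither all of R1 = {ABGH} nor all of R2 = {ACDEFG}, so the common attributes are not a superkey of either fragment. The join is lossy.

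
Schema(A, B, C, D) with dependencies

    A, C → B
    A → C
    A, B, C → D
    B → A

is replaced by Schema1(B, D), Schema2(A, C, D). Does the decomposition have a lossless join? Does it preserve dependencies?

lossy and not dependency-preserving

Lossless test: (D)⁺ = {D}, which is a superkey of neither fragment — lossy.
Dependency preservation: the restricted closure of {A, C} across the fragments never reaches {B}, so A, C → B cannot be enforced without a join — not preserved.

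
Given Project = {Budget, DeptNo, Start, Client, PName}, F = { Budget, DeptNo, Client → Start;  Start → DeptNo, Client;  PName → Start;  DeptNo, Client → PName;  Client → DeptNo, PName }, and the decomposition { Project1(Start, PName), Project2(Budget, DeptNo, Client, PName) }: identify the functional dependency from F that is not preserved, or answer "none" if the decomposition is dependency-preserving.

Budget, DeptNo, Client → Start: restricted closure across fragments reaches Start.
Start → DeptNo, Client: restricted closure across fragments reaches DeptNo, Client.
PName → Start lies within Project1.
DeptNo, Client → PName lies within Project2.
Client → DeptNo, PName lies within Project2.
Every dependency is enforceable on the fragments, so the decomposition is dependency-preserving.

none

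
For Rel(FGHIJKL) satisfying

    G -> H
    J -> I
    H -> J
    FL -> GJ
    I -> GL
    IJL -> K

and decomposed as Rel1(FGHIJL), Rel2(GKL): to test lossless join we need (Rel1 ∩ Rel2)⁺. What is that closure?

GHIJKL

Rel1 ∩ Rel2 = {GL}.
G → H applies, adding H
H → J applies, adding J
J → I applies, adding I
IJL → K applies, adding K
Closure: {GHIJKL}.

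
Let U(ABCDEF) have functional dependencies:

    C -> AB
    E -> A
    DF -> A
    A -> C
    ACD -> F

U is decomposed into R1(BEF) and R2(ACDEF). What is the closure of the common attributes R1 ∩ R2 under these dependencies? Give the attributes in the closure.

ABCEF

R1 ∩ R2 = {EF}.
E → A applies, adding A
A → C applies, adding C
C → AB applies, adding B
Closure: {ABCEF}.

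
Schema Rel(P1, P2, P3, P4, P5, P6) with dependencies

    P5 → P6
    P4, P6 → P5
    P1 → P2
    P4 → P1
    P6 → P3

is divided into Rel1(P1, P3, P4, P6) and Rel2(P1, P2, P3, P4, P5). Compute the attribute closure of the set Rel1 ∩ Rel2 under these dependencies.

Rel1 ∩ Rel2 = {P1, P3, P4}.
P1 → P2 applies, adding P2
Closure: {P1, P2, P3, P4}.

P1, P2, P3, P4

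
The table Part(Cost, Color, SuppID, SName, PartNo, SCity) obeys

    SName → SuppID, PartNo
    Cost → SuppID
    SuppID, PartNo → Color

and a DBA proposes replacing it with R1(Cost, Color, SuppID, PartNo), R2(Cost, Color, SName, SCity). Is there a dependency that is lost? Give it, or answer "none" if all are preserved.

Check SName → SuppID, PartNo: no single fragment contains all of {SuppID, SName, PartNo}, and the restricted closure of {SName} across the fragments never reaches {SuppID, PartNo}.
Cost → SuppID is preserved.
SuppID, PartNo → Color is preserved.

SName → SuppID, PartNo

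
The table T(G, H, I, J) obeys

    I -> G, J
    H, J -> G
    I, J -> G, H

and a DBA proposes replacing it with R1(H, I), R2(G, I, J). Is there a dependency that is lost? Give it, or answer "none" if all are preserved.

Check H, J → G: no single fragment contains all of {G, H, J}, and the restricted closure of {H, J} across the fragments never reaches {G}.
I → G, J is preserved.
I, J → G, H is preserved.

H, J -> G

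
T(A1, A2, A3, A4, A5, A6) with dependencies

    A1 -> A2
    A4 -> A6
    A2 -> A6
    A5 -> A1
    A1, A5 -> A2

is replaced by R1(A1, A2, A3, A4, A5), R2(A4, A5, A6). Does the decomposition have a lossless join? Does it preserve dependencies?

lossless but not dependency-preserving

Lossless test: (A4, A5)⁺ = {A1, A2, A4, A5, A6}, which contains all of one fragment — lossless.
Dependency preservation: the restricted closure of {A2} across the fragments never reaches {A6}, so A2 → A6 cannot be enforced without a join — not preserved.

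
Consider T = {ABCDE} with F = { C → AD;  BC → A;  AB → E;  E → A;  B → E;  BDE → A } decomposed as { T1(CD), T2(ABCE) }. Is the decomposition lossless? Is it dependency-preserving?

lossless and dependency-preserving

Lossless test: (C)⁺ = {ACD}, which contains all of one fragment — lossless.
Dependency preservation: C → AD; BDE → A are not contained in any single fragment, but the restricted closure of each left-hand side across the fragments still reaches the right-hand side; the remaining FDs each lie inside some fragment. All dependencies are preserved.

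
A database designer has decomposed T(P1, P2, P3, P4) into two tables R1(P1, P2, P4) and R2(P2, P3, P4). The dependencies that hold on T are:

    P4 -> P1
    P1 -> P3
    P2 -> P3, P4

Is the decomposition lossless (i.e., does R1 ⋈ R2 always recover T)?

Yes

Common attributes: R1 ∩ R2 = {P2, P4}.
Closure of {P2, P4}: P4 → P1 applies, adding P1; P1 → P3 applies, adding P3. So (P2, P4)⁺ = {P1, P2, P3, P4}.
This closure contains every attribute of R1, so R1 ∩ R2 → R1. The join is lossless.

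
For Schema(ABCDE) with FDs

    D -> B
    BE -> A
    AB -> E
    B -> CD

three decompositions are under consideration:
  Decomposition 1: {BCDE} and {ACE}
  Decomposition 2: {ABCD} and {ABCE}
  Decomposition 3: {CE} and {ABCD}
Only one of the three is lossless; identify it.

Decomposition 1: common = {CE}, closure = {CE} → lossy.
Decomposition 2: common = {ABC}, closure = {ABCDE} → lossless.
Decomposition 3: common = {C}, closure = {C} → lossy.

Decomposition 2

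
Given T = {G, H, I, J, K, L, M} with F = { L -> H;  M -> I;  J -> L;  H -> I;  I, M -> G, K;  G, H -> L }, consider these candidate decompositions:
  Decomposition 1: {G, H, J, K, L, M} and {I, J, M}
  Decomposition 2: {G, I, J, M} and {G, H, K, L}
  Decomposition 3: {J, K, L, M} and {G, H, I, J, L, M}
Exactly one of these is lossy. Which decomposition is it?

Decomposition 2

Decomposition 1: common = {J, M}, closure = {G, H, I, J, K, L, M} → lossless.
Decomposition 2: common = {G}, closure = {G} → lossy.
Decomposition 3: common = {J, L, M}, closure = {G, H, I, J, K, L, M} → lossless.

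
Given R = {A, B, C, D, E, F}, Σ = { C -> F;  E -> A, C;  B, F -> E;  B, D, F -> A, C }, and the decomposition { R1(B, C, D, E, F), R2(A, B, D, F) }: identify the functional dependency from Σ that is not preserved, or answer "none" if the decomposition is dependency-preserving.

Check E → A, C: no single fragment contains all of {A, C, E}, and the restricted closure of {E} across the fragments never reaches {A, C}.
C → F is preserved.
B, F → E is preserved.
B, D, F → A, C is preserved.

E -> A, C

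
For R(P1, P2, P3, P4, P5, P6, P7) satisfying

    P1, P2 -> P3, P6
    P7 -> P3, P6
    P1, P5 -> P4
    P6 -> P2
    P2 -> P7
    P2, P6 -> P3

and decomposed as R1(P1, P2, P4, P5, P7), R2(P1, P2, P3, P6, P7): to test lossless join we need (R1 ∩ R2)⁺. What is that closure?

R1 ∩ R2 = {P1, P2, P7}.
P1, P2 → P3, P6 applies, adding P3, P6
Closure: {P1, P2, P3, P6, P7}.

P1, P2, P3, P6, P7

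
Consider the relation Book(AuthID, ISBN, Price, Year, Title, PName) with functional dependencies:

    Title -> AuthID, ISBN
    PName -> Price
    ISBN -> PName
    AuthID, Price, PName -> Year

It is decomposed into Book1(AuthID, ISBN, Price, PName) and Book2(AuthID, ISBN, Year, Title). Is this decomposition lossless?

Yes

Common attributes: Book1 ∩ Book2 = {AuthID, ISBN}.
Closure of {AuthID, ISBN}: ISBN → PName applies, adding PName; PName → Price applies, adding Price; AuthID, Price, PName → Year applies, adding Year. So (AuthID, ISBN)⁺ = {AuthID, ISBN, Price, Year, PName}.
This closure contains every attribute of Book1, so Book1 ∩ Book2 → Book1. The join is lossless.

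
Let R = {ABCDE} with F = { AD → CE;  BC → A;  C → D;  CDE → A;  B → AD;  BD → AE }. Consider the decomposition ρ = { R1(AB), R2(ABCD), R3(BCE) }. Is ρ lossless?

Chase test. Columns are ABCDE; row i has aⱼ where attribute j ∈ Ri, else bᵢⱼ.
Initial tableau (one row per fragment):
  row 1: a1 a2 b13 b14 b15
  row 2: a1 a2 a3 a4 b25
  row 3: b31 a2 a3 b34 a5
Rows 2 and 3 agree on BC; apply BC→A and equate their A entries.
Rows 2 and 3 agree on C; apply C→D and equate their D entries.
Rows 1 and 2 agree on B; apply B→AD and equate their AD entries.
Rows 1 and 2 agree on BD; apply BD→AE and equate their AE entries.
Rows 1 and 3 agree on BD; apply BD→AE and equate their AE entries.
Rows 1 and 2 agree on AD; apply AD→CE and equate their CE entries.
Row 1 is now all distinguished symbols — the join is lossless.

Yes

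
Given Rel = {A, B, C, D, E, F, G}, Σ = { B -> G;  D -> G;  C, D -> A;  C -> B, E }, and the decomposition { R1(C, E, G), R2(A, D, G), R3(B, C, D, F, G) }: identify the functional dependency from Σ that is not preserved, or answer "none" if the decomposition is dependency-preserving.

Check C, D → A: no single fragment contains all of {A, C, D}, and the restricted closure of {C, D} across the fragments never reaches {A}.
B → G is preserved.
D → G is preserved.
C → B, E is preserved.

C, D -> A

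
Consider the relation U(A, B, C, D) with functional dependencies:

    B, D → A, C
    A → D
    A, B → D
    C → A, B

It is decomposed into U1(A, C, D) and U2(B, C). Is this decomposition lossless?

Common attributes: U1 ∩ U2 = {C}.
Closure of {C}: C → A, B applies, adding A, B; A → D applies, adding D. So (C)⁺ = {A, B, C, D}.
This closure contains every attribute of U1, so U1 ∩ U2 → U1. The join is lossless.

Yes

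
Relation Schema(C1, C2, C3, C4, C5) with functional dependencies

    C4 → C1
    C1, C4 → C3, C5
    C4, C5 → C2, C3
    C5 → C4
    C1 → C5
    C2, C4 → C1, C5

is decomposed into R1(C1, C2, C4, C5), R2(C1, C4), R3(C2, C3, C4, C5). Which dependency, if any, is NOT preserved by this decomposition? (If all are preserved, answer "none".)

none

C4 → C1 lies within R1.
C1, C4 → C3, C5: restricted closure across fragments reaches C3, C5.
C4, C5 → C2, C3 lies within R3.
C5 → C4 lies within R1.
C1 → C5 lies within R1.
C2, C4 → C1, C5 lies within R1.
Every dependency is enforceable on the fragments, so the decomposition is dependency-preserving.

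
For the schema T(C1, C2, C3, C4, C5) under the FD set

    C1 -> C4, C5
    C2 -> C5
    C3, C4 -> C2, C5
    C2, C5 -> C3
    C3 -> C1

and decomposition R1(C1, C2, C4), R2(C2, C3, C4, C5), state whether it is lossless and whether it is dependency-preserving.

lossless but not dependency-preserving

Lossless test: (C2, C4)⁺ = {C1, C2, C3, C4, C5}, which contains all of one fragment — lossless.
Dependency preservation: the restricted closure of {C1} across the fragments never reaches {C4, C5}, so C1 → C4, C5 cannot be enforced without a join — not preserved.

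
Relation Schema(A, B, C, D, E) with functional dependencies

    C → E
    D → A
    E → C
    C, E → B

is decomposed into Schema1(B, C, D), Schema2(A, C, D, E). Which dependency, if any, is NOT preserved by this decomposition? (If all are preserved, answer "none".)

C → E lies within Schema2.
D → A lies within Schema2.
E → C lies within Schema2.
C, E → B: restricted closure across fragments reaches B.
Every dependency is enforceable on the fragments, so the decomposition is dependency-preserving.

none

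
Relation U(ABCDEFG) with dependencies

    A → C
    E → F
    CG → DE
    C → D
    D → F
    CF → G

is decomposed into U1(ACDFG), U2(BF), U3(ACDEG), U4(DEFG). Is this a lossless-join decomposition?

Chase test. Columns are ABCDEFG; row i has aⱼ where attribute j ∈ Ui, else bᵢⱼ.
Initial tableau (one row per fragment):
  row 1: a1 b12 a3 a4 b15 a6 a7
  row 2: b21 a2 b23 b24 b25 a6 b27
  row 3: a1 b32 a3 a4 a5 b36 a7
  row 4: b41 b42 b43 a4 a5 a6 a7
Rows 3 and 4 agree on E; apply E→F and equate their F entries.
Rows 1 and 3 agree on CG; apply CG→DE and equate their DE entries.
No row becomes fully distinguished — the join is lossy.

No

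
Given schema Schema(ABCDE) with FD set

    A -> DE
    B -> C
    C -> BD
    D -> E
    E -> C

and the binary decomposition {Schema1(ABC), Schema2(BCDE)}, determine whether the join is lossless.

Yes

Common attributes: Schema1 ∩ Schema2 = {BC}.
Closure of {BC}: C → BD applies, adding D; D → E applies, adding E. So (BC)⁺ = {BCDE}.
This closure contains every attribute of Schema2, so Schema1 ∩ Schema2 → Schema2. The join is lossless.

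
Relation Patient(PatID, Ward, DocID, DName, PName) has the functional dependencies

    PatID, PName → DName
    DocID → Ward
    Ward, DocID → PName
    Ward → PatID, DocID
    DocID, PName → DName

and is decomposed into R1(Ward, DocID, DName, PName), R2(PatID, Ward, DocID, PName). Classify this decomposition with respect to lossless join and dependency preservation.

lossless but not dependency-preserving

Lossless test: (Ward, DocID, PName)⁺ = {PatID, Ward, DocID, DName, PName}, which contains all of one fragment — lossless.
Dependency preservation: the restricted closure of {PatID, PName} across the fragments never reaches {DName}, so PatID, PName → DName cannot be enforced without a join — not preserved.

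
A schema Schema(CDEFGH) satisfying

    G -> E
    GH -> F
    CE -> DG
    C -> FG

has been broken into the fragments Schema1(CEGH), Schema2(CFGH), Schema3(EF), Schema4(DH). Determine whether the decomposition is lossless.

Chase test. Columns are CDEFGH; row i has aⱼ where attribute j ∈ Schemai, else bᵢⱼ.
Initial tableau (one row per fragment):
  row 1: a1 b12 a3 b14 a5 a6
  row 2: a1 b22 b23 a4 a5 a6
  row 3: b31 b32 a3 a4 b35 b36
  row 4: b41 a2 b43 b44 b45 a6
Rows 1 and 2 agree on G; apply G→E and equate their E entries.
Rows 1 and 2 agree on GH; apply GH→F and equate their F entries.
Rows 1 and 2 agree on CE; apply CE→DG and equate their DG entries.
No row becomes fully distinguished — the join is lossy.

No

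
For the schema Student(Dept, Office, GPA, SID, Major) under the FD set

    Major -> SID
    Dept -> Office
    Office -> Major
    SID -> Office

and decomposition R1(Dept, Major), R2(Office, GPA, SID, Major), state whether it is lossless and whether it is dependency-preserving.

Lossless test: (Major)⁺ = {Office, SID, Major}, which is a superkey of neither fragment — lossy.
Dependency preservation: Dept → Office is not contained in any single fragment, but the restricted closure of its left-hand side across the fragments still reaches the right-hand side; the remaining FDs each lie inside some fragment. All dependencies are preserved.

lossy but dependency-preserving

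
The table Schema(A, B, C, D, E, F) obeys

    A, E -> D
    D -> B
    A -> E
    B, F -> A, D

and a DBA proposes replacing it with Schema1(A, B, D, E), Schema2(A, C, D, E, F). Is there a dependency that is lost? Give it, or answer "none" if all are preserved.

B, F -> A, D

Check B, F → A, D: no single fragment contains all of {A, B, D, F}, and the restricted closure of {B, F} across the fragments never reaches {A, D}.
A, E → D is preserved.
D → B is preserved.
A → E is preserved.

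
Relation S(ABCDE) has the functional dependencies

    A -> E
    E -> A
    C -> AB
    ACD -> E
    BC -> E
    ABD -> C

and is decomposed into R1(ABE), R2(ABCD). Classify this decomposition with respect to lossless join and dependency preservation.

lossless and dependency-preserving

Lossless test: (AB)⁺ = {ABE}, which contains all of one fragment — lossless.
Dependency preservation: ACD → E; BC → E are not contained in any single fragment, but the restricted closure of each left-hand side across the fragments still reaches the right-hand side; the remaining FDs each lie inside some fragment. All dependencies are preserved.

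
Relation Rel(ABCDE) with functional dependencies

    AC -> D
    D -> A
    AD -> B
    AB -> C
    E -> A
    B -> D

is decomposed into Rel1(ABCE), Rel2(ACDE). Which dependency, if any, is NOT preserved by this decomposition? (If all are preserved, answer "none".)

none

AC → D lies within Rel2.
D → A lies within Rel2.
AD → B: restricted closure across fragments reaches B.
AB → C lies within Rel1.
E → A lies within Rel1.
B → D: restricted closure across fragments reaches D.
Every dependency is enforceable on the fragments, so the decomposition is dependency-preserving.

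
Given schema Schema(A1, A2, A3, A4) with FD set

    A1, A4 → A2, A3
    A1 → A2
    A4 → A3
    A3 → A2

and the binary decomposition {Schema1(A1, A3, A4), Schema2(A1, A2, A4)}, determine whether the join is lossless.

Yes

Common attributes: Schema1 ∩ Schema2 = {A1, A4}.
Closure of {A1, A4}: A1, A4 → A2, A3 applies, adding A2, A3. So (A1, A4)⁺ = {A1, A2, A3, A4}.
This closure contains every attribute of Schema1, so Schema1 ∩ Schema2 → Schema1. The join is lossless.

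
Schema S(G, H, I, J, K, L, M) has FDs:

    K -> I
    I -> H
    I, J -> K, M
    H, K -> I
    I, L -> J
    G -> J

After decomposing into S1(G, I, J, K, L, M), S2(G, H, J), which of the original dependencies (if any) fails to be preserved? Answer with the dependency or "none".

I -> H

Check I → H: no single fragment contains all of {H, I}, and the restricted closure of {I} across the fragments never reaches {H}.
K → I is preserved.
I, J → K, M is preserved.
H, K → I is preserved.
I, L → J is preserved.
G → J is preserved.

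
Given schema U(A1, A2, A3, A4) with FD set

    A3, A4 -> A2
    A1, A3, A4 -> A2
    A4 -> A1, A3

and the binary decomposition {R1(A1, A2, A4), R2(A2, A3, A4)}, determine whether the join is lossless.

Common attributes: R1 ∩ R2 = {A2, A4}.
Closure of {A2, A4}: A4 → A1, A3 applies, adding A1, A3. So (A2, A4)⁺ = {A1, A2, A3, A4}.
This closure contains every attribute of R1, so R1 ∩ R2 → R1. The join is lossless.

Yes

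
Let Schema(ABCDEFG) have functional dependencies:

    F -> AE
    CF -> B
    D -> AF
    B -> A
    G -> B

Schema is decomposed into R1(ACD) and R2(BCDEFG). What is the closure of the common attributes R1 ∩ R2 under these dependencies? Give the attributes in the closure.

ABCDEF

R1 ∩ R2 = {CD}.
D → AF applies, adding AF
F → AE applies, adding E
CF → B applies, adding B
Closure: {ABCDEF}.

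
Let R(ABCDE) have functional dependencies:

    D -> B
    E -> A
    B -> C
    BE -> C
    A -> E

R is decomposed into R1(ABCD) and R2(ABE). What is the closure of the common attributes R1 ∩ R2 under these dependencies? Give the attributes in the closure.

R1 ∩ R2 = {AB}.
B → C applies, adding C
A → E applies, adding E
Closure: {ABCE}.

ABCE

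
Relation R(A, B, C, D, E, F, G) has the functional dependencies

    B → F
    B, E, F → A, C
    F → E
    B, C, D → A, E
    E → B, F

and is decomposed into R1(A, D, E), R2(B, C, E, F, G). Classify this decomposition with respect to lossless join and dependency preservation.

lossy but dependency-preserving

Lossless test: (E)⁺ = {A, B, C, E, F}, which is a superkey of neither fragment — lossy.
Dependency preservation: B, E, F → A, C; B, C, D → A, E are not contained in any single fragment, but the restricted closure of each left-hand side across the fragments still reaches the right-hand side; the remaining FDs each lie inside some fragment. All dependencies are preserved.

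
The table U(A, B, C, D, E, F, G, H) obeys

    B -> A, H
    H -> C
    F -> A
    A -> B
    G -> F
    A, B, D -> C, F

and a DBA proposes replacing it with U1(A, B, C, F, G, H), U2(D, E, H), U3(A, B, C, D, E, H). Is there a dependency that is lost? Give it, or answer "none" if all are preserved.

A, B, D -> C, F

Check A, B, D → C, F: no single fragment contains all of {A, B, C, D, F}, and the restricted closure of {A, B, D} across the fragments never reaches {C, F}.
B → A, H is preserved.
H → C is preserved.
F → A is preserved.
A → B is preserved.
G → F is preserved.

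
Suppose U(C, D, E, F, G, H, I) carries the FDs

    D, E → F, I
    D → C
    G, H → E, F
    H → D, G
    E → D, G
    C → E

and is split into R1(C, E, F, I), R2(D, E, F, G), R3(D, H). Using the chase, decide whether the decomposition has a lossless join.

Chase test. Columns are C, D, E, F, G, H, I; row i has aⱼ where attribute j ∈ Ri, else bᵢⱼ.
Initial tableau (one row per fragment):
  row 1: a1 b12 a3 a4 b15 b16 a7
  row 2: b21 a2 a3 a4 a5 b26 b27
  row 3: b31 a2 b33 b34 b35 a6 b37
Rows 2 and 3 agree on D; apply D→C and equate their C entries.
Rows 1 and 2 agree on E; apply E→D, G and equate their D, G entries.
Rows 2 and 3 agree on C; apply C→E and equate their E entries.
Rows 1 and 2 agree on D, E; apply D, E→F, I and equate their F, I entries.
Rows 1 and 3 agree on D, E; apply D, E→F, I and equate their F, I entries.
Rows 1 and 2 agree on D; apply D→C and equate their C entries.
Rows 1 and 3 agree on E; apply E→D, G and equate their D, G entries.
Row 3 is now all distinguished symbols — the join is lossless.

Yes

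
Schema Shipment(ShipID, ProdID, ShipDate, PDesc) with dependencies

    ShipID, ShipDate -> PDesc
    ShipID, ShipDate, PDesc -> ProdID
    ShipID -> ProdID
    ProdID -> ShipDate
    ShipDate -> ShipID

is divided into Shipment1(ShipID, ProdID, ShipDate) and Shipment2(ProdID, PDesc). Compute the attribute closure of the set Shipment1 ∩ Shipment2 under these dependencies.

ShipID, ProdID, ShipDate, PDesc

Shipment1 ∩ Shipment2 = {ProdID}.
ProdID → ShipDate applies, adding ShipDate
ShipDate → ShipID applies, adding ShipID
ShipID, ShipDate → PDesc applies, adding PDesc
Closure: {ShipID, ProdID, ShipDate, PDesc}.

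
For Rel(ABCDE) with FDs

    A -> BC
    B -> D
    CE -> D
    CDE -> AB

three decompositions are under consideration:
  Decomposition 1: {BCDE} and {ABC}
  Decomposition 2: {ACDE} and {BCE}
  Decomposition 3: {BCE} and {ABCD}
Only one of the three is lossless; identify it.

Decomposition 2

Decomposition 1: common = {BC}, closure = {BCD} → lossy.
Decomposition 2: common = {CE}, closure = {ABCDE} → lossless.
Decomposition 3: common = {BC}, closure = {BCD} → lossy.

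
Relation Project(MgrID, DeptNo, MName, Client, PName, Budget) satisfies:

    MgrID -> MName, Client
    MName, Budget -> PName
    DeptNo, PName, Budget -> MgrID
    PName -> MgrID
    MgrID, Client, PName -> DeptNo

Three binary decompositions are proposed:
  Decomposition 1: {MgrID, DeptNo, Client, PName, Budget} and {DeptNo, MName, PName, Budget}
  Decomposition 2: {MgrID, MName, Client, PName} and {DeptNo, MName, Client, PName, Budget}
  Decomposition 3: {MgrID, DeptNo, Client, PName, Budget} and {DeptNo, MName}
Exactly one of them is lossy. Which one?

Decomposition 1: common = {DeptNo, PName, Budget}, closure = {MgrID, DeptNo, MName, Client, PName, Budget} → lossless.
Decomposition 2: common = {MName, Client, PName}, closure = {MgrID, DeptNo, MName, Client, PName} → lossless.
Decomposition 3: common = {DeptNo}, closure = {DeptNo} → lossy.

Decomposition 3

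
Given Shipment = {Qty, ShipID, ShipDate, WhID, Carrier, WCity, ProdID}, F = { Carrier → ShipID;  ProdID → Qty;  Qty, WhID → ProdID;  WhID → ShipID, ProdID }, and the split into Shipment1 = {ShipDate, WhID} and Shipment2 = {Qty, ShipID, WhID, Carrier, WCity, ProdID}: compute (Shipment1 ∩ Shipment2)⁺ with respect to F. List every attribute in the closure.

Qty, ShipID, WhID, ProdID

Shipment1 ∩ Shipment2 = {WhID}.
WhID → ShipID, ProdID applies, adding ShipID, ProdID
ProdID → Qty applies, adding Qty
Closure: {Qty, ShipID, WhID, ProdID}.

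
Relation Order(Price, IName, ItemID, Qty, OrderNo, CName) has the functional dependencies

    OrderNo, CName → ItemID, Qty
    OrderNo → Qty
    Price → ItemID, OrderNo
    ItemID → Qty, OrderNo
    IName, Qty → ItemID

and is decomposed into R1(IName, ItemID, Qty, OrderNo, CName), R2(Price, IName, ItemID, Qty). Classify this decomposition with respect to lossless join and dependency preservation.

lossy but dependency-preserving

Lossless test: (IName, ItemID, Qty)⁺ = {IName, ItemID, Qty, OrderNo}, which is a superkey of neither fragment — lossy.
Dependency preservation: Price → ItemID, OrderNo is not contained in any single fragment, but the restricted closure of its left-hand side across the fragments still reaches the right-hand side; the remaining FDs each lie inside some fragment. All dependencies are preserved.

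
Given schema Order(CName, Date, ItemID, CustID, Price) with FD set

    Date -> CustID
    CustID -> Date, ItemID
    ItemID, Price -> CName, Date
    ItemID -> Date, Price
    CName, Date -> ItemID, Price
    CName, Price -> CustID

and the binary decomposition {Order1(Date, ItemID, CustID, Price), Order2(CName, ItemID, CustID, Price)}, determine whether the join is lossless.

Yes

Common attributes: Order1 ∩ Order2 = {ItemID, CustID, Price}.
Closure of {ItemID, CustID, Price}: CustID → Date, ItemID applies, adding Date; ItemID, Price → CName, Date applies, adding CName. So (ItemID, CustID, Price)⁺ = {CName, Date, ItemID, CustID, Price}.
This closure contains every attribute of Order1, so Order1 ∩ Order2 → Order1. The join is lossless.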